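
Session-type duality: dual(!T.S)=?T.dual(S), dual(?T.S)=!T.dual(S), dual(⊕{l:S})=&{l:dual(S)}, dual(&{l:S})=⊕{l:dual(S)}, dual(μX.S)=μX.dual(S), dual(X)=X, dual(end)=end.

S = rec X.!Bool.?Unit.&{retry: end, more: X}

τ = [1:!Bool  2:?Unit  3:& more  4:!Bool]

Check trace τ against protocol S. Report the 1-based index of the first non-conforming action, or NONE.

@1 !Bool  match  residual = ?Unit.&{retry: end, more: rec X.…}
@2 ?Unit  match  residual = &{retry: end, more: rec X.…}
@3 & more  match  residual = rec X.…
@4 !Bool  match  residual = ?Unit.&{retry: end, more: rec X.…}
all 4 steps conform

NONE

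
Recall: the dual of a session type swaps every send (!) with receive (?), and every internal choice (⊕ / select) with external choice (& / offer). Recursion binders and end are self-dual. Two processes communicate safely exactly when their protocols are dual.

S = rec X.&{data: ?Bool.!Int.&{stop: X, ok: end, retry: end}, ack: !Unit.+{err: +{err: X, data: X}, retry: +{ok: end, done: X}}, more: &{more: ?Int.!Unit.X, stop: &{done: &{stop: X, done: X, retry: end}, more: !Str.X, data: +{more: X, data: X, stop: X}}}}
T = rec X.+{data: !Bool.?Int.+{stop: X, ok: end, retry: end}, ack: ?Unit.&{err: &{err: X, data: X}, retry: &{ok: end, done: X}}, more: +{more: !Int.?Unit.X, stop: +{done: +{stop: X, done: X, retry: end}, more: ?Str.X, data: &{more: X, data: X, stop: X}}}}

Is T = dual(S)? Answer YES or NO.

rec X vs rec X  ✓ (rec unchanged)
  &{data,ack,more} vs +{data,ack,more}  ✓ label sets agree
    • data:
      ?Bool vs !Bool  ✓
        !Int vs ?Int  ✓
          &{stop,ok,retry} vs +{stop,ok,retry}  ✓ label sets agree
            • stop:
              X vs X  ✓
            • ok:
              end vs end  ✓
            • retry:
              end vs end  ✓
    • ack:
      !Unit vs ?Unit  ✓
        +{err,retry} vs &{err,retry}  ✓ label sets agree
          • err:
            +{err,data} vs &{err,data}  ✓ label sets agree
              • err:
                X vs X  ✓
              • data:
                X vs X  ✓
          • retry:
            +{ok,done} vs &{ok,done}  ✓ label sets agree
              • ok:
                end vs end  ✓
              • done:
                X vs X  ✓
    • more:
      &{more,stop} vs +{more,stop}  ✓ label sets agree
        • more:
          ?Int vs !Int  ✓
            !Unit vs ?Unit  ✓
              X vs X  ✓
        • stop:
          &{done,more,data} vs +{done,more,data}  ✓ label sets agree
            • done:
              &{stop,done,retry} vs +{stop,done,retry}  ✓ label sets agree
                • stop:
                  X vs X  ✓
                • done:
                  X vs X  ✓
                • retry:
                  end vs end  ✓
            • more:
              !Str vs ?Str  ✓
                X vs X  ✓
            • data:
              +{more,data,stop} vs &{more,data,stop}  ✓ label sets agree
                • more:
                  X vs X  ✓
                • data:
                  X vs X  ✓
                • stop:
                  X vs X  ✓

YES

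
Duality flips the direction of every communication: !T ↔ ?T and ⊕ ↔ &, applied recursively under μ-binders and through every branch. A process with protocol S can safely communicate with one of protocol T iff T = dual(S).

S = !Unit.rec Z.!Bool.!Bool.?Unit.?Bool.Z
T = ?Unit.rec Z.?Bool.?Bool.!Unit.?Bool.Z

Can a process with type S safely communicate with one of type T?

NO

!Unit ‖ ?Unit  ✓
  rec Z ‖ rec Z  ✓ (μ self-dual)
    !Bool ‖ ?Bool  ✓
      !Bool ‖ ?Bool  ✓
        ?Unit ‖ !Unit  ✓
          ?Bool ‖ ?Bool  ✗ same direction on both sides — not dual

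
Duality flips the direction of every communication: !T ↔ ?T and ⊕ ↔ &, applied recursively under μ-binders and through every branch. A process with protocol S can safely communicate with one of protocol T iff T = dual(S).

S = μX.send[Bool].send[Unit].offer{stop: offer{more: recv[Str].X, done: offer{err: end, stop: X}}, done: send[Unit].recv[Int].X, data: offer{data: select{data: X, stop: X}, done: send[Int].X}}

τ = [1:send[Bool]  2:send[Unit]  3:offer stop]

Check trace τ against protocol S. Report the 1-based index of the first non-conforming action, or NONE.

@1 send[Bool]  ok  state: send[Unit].offer{stop: offer{more: recv[Str].μX.…, done: offer{err: end, stop: μX.…}}, done: send[Unit].recv[Int].μX.…, data: offer{data: select{data: μX.…, stop: μX.…}, done: send[Int].μX.…}}
@2 send[Unit]  ok  state: offer{stop: offer{more: recv[Str].μX.…, done: offer{err: end, stop: μX.…}}, done: send[Unit].recv[Int].μX.…, data: offer{data: select{data: μX.…, stop: μX.…}, done: send[Int].μX.…}}
@3 offer stop  ok  state: offer{more: recv[Str].μX.…, done: offer{err: end, stop: μX.…}}
trace exhausted — no violation

NONE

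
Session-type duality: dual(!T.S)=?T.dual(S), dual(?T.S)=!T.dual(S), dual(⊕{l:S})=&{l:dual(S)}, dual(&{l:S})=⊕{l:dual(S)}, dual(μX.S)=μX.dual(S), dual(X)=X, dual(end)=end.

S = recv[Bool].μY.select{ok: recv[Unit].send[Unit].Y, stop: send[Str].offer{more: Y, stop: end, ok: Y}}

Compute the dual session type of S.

recv[Bool] → send[Bool]
  μY → μY  (binder kept)
    select{ok,stop} → offer{ok,stop}  (internal→external)
      • ok:
        recv[Unit] → send[Unit]
          send[Unit] → recv[Unit]
            dual(Y) = Y
      • stop:
        send[Str] → recv[Str]
          offer{more,stop,ok} → select{more,stop,ok}  (offer→select)
            • more:
              dual(Y) = Y
            • stop:
              dual(end) = end
            • ok:
              dual(Y) = Y

send[Bool].μY.offer{ok: send[Unit].recv[Unit].Y, stop: recv[Str].select{more: Y, stop: end, ok: Y}}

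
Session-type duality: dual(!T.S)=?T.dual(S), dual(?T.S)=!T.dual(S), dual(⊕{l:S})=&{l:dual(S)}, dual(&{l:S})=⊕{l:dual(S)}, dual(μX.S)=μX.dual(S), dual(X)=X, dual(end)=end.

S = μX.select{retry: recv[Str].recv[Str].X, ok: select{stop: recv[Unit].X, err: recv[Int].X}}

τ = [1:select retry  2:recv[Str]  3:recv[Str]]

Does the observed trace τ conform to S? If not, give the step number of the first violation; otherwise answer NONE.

step 1: select retry  ok  now at recv[Str].recv[Str].μX.…
step 2: recv[Str]  ok  now at recv[Str].μX.…
step 3: recv[Str]  ok  now at μX.…
all 3 steps conform

NONE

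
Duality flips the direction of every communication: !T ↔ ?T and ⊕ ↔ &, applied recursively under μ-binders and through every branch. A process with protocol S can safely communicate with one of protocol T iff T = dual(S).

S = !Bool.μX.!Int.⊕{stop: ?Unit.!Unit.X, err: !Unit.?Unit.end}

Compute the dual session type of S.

?Bool.μX.?Int.&{stop: !Unit.?Unit.X, err: ?Unit.!Unit.end}

!Bool = ?Bool
  μX = μX  (μ self-dual)
    !Int = ?Int
      ⊕{stop,err} = &{stop,err}  (select→offer)
        • stop:
          ?Unit = !Unit
            !Unit = ?Unit
              X self-dual
        • err:
          !Unit = ?Unit
            ?Unit = !Unit
              end self-dual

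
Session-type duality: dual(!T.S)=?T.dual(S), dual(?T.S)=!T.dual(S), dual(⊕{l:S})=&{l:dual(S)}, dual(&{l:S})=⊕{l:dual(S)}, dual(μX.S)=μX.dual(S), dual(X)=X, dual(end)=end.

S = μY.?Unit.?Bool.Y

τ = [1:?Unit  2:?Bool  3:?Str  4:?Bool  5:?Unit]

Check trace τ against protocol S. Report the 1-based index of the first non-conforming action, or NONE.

@1 ?Unit  match  cont: ?Bool.μY.…
@2 ?Bool  match  cont: μY.…
@3 got ?Str, protocol expects ?Unit  ✗

3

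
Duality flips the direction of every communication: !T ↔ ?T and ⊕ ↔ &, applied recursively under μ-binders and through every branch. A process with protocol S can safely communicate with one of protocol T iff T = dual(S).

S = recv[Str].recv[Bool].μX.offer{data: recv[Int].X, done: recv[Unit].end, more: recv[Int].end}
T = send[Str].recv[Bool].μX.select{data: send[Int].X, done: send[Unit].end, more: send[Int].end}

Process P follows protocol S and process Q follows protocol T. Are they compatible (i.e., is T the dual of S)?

NO

recv[Str] ‖ send[Str]  ok
  recv[Bool] ‖ recv[Bool]  ✗ same direction on both sides — not dual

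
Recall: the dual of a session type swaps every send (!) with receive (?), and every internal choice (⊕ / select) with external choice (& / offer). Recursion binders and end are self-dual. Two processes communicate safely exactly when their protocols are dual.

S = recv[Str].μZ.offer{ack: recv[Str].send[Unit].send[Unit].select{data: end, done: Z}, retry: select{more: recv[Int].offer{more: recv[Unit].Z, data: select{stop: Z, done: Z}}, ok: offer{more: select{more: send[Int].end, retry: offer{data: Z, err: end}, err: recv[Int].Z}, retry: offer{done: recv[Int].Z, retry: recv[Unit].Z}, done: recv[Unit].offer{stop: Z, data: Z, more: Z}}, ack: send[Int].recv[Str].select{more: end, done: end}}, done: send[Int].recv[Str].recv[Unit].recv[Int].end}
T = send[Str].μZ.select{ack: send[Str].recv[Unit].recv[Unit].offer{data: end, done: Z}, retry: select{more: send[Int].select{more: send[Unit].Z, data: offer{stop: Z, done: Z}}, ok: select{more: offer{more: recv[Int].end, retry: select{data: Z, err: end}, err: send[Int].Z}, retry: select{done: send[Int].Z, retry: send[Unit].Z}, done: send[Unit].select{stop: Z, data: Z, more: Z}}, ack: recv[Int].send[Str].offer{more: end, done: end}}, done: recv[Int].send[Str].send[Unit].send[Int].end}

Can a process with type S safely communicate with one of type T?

recv[Str] vs send[Str]  ok
  μZ vs μZ  ok (μ self-dual)
    offer{ack,retry,done} vs select{ack,retry,done}  ok same labels
      case ack:
        recv[Str] vs send[Str]  ok
          send[Unit] vs recv[Unit]  ok
            send[Unit] vs recv[Unit]  ok
              select{data,done} vs offer{data,done}  ok same labels
                case data:
                  end vs end  ok
                case done:
                  Z vs Z  ok
      case retry:
        select{more,ok,ack} vs select{more,ok,ack}  ✗ choice polarity not flipped — not dual

NO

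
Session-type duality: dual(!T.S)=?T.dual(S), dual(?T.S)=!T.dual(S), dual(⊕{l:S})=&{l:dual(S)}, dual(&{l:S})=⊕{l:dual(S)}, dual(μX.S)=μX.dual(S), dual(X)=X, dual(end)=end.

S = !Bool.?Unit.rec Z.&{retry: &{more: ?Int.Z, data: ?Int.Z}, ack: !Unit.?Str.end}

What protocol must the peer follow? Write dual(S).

!Bool = ?Bool
  ?Unit = !Unit
    rec Z = rec Z  (rec unchanged)
      &{retry,ack} = +{retry,ack}  (offer→select)
        [retry]
          &{more,data} = +{more,data}  (offer→select)
            [more]
              ?Int = !Int
                Z self-dual
            [data]
              ?Int = !Int
                Z self-dual
        [ack]
          !Unit = ?Unit
            ?Str = !Str
              end self-dual

?Bool.!Unit.rec Z.+{retry: +{more: !Int.Z, data: !Int.Z}, ack: ?Unit.!Str.end}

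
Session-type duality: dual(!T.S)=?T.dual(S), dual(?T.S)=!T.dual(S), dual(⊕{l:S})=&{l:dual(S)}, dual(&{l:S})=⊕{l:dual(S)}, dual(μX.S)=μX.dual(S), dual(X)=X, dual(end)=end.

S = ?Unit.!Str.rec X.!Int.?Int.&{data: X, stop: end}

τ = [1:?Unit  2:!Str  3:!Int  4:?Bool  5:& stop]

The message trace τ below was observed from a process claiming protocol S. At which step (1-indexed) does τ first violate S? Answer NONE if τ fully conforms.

[1] ?Unit  match  cont: !Str.rec X.…
[2] !Str  match  cont: rec X.…
[3] !Int  match  cont: ?Int.&{data: rec X.…, stop: end}
[4] got ?Bool, protocol expects ?Int  ✗

4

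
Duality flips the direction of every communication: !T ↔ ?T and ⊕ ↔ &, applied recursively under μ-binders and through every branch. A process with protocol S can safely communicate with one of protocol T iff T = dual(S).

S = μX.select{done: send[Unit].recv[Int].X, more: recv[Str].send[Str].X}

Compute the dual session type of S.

μX.offer{done: recv[Unit].send[Int].X, more: send[Str].recv[Str].X}

μX ↦ μX  (rec unchanged)
  select{done,more} ↦ offer{done,more}  (⊕→&)
    • done:
      send[Unit] ↦ recv[Unit]
        recv[Int] ↦ send[Int]
          X self-dual
    • more:
      recv[Str] ↦ send[Str]
        send[Str] ↦ recv[Str]
          X self-dual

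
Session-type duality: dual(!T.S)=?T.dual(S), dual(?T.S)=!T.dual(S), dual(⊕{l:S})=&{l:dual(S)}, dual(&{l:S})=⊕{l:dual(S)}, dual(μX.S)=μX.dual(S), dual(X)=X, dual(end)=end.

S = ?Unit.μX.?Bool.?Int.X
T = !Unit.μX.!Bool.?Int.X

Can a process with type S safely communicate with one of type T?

?Unit | !Unit  ok
  μX | μX  ok (rec unchanged)
    ?Bool | !Bool  ok
      ?Int | ?Int  ✗ same direction on both sides — not dual

NO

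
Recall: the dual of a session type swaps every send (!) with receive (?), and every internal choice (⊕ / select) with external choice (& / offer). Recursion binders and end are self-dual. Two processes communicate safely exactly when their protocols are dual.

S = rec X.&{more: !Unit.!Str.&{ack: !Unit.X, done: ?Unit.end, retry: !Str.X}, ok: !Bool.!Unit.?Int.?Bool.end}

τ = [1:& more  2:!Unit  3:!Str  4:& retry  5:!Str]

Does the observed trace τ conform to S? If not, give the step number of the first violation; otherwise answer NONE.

NONE

step 1: & more  ok  state: !Unit.!Str.&{ack: !Unit.rec X.…, done: ?Unit.end, retry: !Str.rec X.…}
step 2: !Unit  ok  state: !Str.&{ack: !Unit.rec X.…, done: ?Unit.end, retry: !Str.rec X.…}
step 3: !Str  ok  state: &{ack: !Unit.rec X.…, done: ?Unit.end, retry: !Str.rec X.…}
step 4: & retry  ok  state: !Str.rec X.…
step 5: !Str  ok  state: rec X.…
τ conforms to S (length 5)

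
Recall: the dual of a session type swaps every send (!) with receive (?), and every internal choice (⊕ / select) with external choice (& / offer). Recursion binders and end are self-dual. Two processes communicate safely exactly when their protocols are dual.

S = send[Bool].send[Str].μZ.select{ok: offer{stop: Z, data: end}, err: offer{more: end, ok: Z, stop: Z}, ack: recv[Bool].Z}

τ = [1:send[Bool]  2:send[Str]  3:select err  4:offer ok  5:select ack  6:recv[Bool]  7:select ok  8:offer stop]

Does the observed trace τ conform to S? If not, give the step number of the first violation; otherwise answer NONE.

NONE

@1 send[Bool]  ✓  state: send[Str].μZ.…
@2 send[Str]  ✓  state: μZ.…
@3 select err  ✓  state: offer{more: end, ok: μZ.…, stop: μZ.…}
@4 offer ok  ✓  state: μZ.…
@5 select ack  ✓  state: recv[Bool].μZ.…
@6 recv[Bool]  ✓  state: μZ.…
@7 select ok  ✓  state: offer{stop: μZ.…, data: end}
@8 offer stop  ✓  state: μZ.…
trace exhausted — no violation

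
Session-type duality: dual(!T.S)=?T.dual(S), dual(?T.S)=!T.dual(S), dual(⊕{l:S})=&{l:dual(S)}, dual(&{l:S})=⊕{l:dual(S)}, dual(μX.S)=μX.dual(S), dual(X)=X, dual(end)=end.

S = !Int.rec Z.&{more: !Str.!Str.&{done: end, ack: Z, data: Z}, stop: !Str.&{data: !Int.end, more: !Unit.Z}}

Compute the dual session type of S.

!Int → ?Int
  rec Z → rec Z  (μ self-dual)
    &{more,stop} → +{more,stop}  (&→⊕)
      [more]
        !Str → ?Str
          !Str → ?Str
            &{done,ack,data} → +{done,ack,data}  (&→⊕)
              [done]
                end ↦ end
              [ack]
                Z ↦ Z
              [data]
                Z ↦ Z
      [stop]
        !Str → ?Str
          &{data,more} → +{data,more}  (&→⊕)
            [data]
              !Int → ?Int
                end ↦ end
            [more]
              !Unit → ?Unit
                Z ↦ Z

?Int.rec Z.+{more: ?Str.?Str.+{done: end, ack: Z, data: Z}, stop: ?Str.+{data: ?Int.end, more: ?Unit.Z}}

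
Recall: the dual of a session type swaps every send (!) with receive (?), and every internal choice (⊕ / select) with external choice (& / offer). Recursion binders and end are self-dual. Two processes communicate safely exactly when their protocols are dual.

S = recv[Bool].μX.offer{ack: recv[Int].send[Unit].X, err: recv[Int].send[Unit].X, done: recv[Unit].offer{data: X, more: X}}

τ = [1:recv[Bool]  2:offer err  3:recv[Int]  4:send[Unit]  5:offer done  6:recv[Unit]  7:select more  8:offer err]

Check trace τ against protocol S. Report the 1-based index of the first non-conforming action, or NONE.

step 1: recv[Bool]  match  state: μX.…
step 2: offer err  match  state: recv[Int].send[Unit].μX.…
step 3: recv[Int]  match  state: send[Unit].μX.…
step 4: send[Unit]  match  state: μX.…
step 5: offer done  match  state: recv[Unit].offer{data: μX.…, more: μX.…}
step 6: recv[Unit]  match  state: offer{data: μX.…, more: μX.…}
step 7: got select more, protocol expects offer data or offer more  ✗

7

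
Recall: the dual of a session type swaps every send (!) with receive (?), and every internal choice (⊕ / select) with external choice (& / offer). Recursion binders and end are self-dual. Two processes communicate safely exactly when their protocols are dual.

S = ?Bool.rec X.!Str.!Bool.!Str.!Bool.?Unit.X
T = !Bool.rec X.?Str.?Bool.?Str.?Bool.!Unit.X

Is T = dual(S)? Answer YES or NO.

YES

?Bool vs !Bool  match
  rec X vs rec X  match (μ self-dual)
    !Str vs ?Str  match
      !Bool vs ?Bool  match
        !Str vs ?Str  match
          !Bool vs ?Bool  match
            ?Unit vs !Unit  match
              X vs X  match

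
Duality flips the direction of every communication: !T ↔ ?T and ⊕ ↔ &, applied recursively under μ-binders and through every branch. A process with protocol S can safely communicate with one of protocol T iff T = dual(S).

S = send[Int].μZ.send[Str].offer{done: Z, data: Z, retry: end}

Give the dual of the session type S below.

recv[Int].μZ.recv[Str].select{done: Z, data: Z, retry: end}

send[Int] → recv[Int]
  μZ → μZ  (rec unchanged)
    send[Str] → recv[Str]
      offer{done,data,retry} → select{done,data,retry}  (external→internal)
        [done]
          Z ↦ Z
        [data]
          Z ↦ Z
        [retry]
          end ↦ end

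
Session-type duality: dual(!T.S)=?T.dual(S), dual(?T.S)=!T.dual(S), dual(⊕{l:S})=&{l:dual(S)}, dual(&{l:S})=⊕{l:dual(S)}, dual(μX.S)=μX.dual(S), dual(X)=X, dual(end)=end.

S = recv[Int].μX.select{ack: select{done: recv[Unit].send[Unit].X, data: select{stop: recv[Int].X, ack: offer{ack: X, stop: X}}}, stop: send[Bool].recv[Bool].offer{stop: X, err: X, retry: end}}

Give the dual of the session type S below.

recv[Int] → send[Int]
  μX → μX  (μ self-dual)
    select{ack,stop} → offer{ack,stop}  (⊕→&)
      [ack]
        select{done,data} → offer{done,data}  (⊕→&)
          [done]
            recv[Unit] → send[Unit]
              send[Unit] → recv[Unit]
                dual(X) = X
          [data]
            select{stop,ack} → offer{stop,ack}  (⊕→&)
              [stop]
                recv[Int] → send[Int]
                  dual(X) = X
              [ack]
                offer{ack,stop} → select{ack,stop}  (&→⊕)
                  [ack]
                    dual(X) = X
                  [stop]
                    dual(X) = X
      [stop]
        send[Bool] → recv[Bool]
          recv[Bool] → send[Bool]
            offer{stop,err,retry} → select{stop,err,retry}  (&→⊕)
              [stop]
                dual(X) = X
              [err]
                dual(X) = X
              [retry]
                dual(end) = end

send[Int].μX.offer{ack: offer{done: send[Unit].recv[Unit].X, data: offer{stop: send[Int].X, ack: select{ack: X, stop: X}}}, stop: recv[Bool].send[Bool].select{stop: X, err: X, retry: end}}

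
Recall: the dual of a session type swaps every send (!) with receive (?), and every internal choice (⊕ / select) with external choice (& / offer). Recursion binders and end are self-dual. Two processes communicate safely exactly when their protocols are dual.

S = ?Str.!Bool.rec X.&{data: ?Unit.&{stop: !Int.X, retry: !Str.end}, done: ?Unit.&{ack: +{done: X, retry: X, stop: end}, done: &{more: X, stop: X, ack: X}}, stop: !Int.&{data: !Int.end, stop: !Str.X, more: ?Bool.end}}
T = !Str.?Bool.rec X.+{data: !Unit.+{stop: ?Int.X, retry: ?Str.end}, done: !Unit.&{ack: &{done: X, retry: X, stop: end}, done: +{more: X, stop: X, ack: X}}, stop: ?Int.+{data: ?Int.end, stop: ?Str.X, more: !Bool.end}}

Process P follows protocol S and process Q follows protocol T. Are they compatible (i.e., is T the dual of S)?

?Str vs !Str  ✓
  !Bool vs ?Bool  ✓
    rec X vs rec X  ✓ (μ self-dual)
      &{data,done,stop} vs +{data,done,stop}  ✓ same labels
        • data:
          ?Unit vs !Unit  ✓
            &{stop,retry} vs +{stop,retry}  ✓ same labels
              • stop:
                !Int vs ?Int  ✓
                  X vs X  ✓
              • retry:
                !Str vs ?Str  ✓
                  end vs end  ✓
        • done:
          ?Unit vs !Unit  ✓
            &{ack,done} vs &{ack,done}  ✗ choice polarity not flipped — not dual

NO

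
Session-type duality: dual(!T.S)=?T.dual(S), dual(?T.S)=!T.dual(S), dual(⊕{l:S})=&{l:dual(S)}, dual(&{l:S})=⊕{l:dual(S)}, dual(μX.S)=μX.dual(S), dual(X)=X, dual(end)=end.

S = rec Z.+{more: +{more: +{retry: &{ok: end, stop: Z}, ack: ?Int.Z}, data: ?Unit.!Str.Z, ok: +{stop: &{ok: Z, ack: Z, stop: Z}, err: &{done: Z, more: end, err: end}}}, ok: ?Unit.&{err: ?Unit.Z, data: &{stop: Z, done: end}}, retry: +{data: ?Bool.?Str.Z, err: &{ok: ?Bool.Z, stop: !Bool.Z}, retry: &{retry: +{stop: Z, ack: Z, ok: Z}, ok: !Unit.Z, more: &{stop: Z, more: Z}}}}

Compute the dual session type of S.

rec Z.&{more: &{more: &{retry: +{ok: end, stop: Z}, ack: !Int.Z}, data: !Unit.?Str.Z, ok: &{stop: +{ok: Z, ack: Z, stop: Z}, err: +{done: Z, more: end, err: end}}}, ok: !Unit.+{err: !Unit.Z, data: +{stop: Z, done: end}}, retry: &{data: !Bool.!Str.Z, err: +{ok: !Bool.Z, stop: ?Bool.Z}, retry: +{retry: &{stop: Z, ack: Z, ok: Z}, ok: ?Unit.Z, more: +{stop: Z, more: Z}}}}

rec Z → rec Z  (μ self-dual)
  +{more,ok,retry} → &{more,ok,retry}  (select→offer)
    [more]
      +{more,data,ok} → &{more,data,ok}  (select→offer)
        [more]
          +{retry,ack} → &{retry,ack}  (select→offer)
            [retry]
              &{ok,stop} → +{ok,stop}  (external→internal)
                [ok]
                  end self-dual
                [stop]
                  Z self-dual
            [ack]
              ?Int → !Int
                Z self-dual
        [data]
          ?Unit → !Unit
            !Str → ?Str
              Z self-dual
        [ok]
          +{stop,err} → &{stop,err}  (select→offer)
            [stop]
              &{ok,ack,stop} → +{ok,ack,stop}  (external→internal)
                [ok]
                  Z self-dual
                [ack]
                  Z self-dual
                [stop]
                  Z self-dual
            [err]
              &{done,more,err} → +{done,more,err}  (external→internal)
                [done]
                  Z self-dual
                [more]
                  end self-dual
                [err]
                  end self-dual
    [ok]
      ?Unit → !Unit
        &{err,data} → +{err,data}  (external→internal)
          [err]
            ?Unit → !Unit
              Z self-dual
          [data]
            &{stop,done} → +{stop,done}  (external→internal)
              [stop]
                Z self-dual
              [done]
                end self-dual
    [retry]
      +{data,err,retry} → &{data,err,retry}  (select→offer)
        [data]
          ?Bool → !Bool
            ?Str → !Str
              Z self-dual
        [err]
          &{ok,stop} → +{ok,stop}  (external→internal)
            [ok]
              ?Bool → !Bool
                Z self-dual
            [stop]
              !Bool → ?Bool
                Z self-dual
        [retry]
          &{retry,ok,more} → +{retry,ok,more}  (external→internal)
            [retry]
              +{stop,ack,ok} → &{stop,ack,ok}  (select→offer)
                [stop]
                  Z self-dual
                [ack]
                  Z self-dual
                [ok]
                  Z self-dual
            [ok]
              !Unit → ?Unit
                Z self-dual
            [more]
              &{stop,more} → +{stop,more}  (external→internal)
                [stop]
                  Z self-dual
                [more]
                  Z self-dual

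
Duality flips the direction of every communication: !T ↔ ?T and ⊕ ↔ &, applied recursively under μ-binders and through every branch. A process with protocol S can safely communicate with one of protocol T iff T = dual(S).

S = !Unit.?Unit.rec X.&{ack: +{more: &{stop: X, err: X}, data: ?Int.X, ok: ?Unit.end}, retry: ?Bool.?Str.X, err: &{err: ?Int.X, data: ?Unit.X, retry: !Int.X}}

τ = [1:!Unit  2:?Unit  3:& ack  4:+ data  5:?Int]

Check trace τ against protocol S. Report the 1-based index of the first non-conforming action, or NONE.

NONE

[1] !Unit  match  cont: ?Unit.rec X.…
[2] ?Unit  match  cont: rec X.…
[3] & ack  match  cont: +{more: &{stop: rec X.…, err: rec X.…}, data: ?Int.rec X.…, ok: ?Unit.end}
[4] + data  match  cont: ?Int.rec X.…
[5] ?Int  match  cont: rec X.…
all 5 steps conform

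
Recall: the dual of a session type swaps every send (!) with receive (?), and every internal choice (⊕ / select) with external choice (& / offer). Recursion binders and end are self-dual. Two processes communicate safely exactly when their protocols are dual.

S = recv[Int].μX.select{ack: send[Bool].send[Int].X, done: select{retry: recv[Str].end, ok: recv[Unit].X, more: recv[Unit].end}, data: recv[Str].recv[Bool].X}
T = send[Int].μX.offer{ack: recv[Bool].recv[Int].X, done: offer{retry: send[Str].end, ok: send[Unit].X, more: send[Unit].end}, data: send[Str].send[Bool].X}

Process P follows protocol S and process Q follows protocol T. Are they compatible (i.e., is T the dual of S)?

recv[Int] | send[Int]  ✓
  μX | μX  ✓ (μ self-dual)
    select{ack,done,data} | offer{ack,done,data}  ✓ label sets agree
      case ack:
        send[Bool] | recv[Bool]  ✓
          send[Int] | recv[Int]  ✓
            X | X  ✓
      case done:
        select{retry,ok,more} | offer{retry,ok,more}  ✓ label sets agree
          case retry:
            recv[Str] | send[Str]  ✓
              end | end  ✓
          case ok:
            recv[Unit] | send[Unit]  ✓
              X | X  ✓
          case more:
            recv[Unit] | send[Unit]  ✓
              end | end  ✓
      case data:
        recv[Str] | send[Str]  ✓
          recv[Bool] | send[Bool]  ✓
            X | X  ✓

YES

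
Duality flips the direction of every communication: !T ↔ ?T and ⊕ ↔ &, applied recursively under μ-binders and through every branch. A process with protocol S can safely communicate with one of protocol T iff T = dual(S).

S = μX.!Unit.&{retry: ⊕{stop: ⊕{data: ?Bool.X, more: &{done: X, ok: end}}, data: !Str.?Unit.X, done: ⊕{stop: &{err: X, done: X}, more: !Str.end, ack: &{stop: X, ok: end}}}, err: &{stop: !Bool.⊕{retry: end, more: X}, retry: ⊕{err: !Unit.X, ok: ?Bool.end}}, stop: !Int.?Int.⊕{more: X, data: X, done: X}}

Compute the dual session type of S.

μX.?Unit.⊕{retry: &{stop: &{data: !Bool.X, more: ⊕{done: X, ok: end}}, data: ?Str.!Unit.X, done: &{stop: ⊕{err: X, done: X}, more: ?Str.end, ack: ⊕{stop: X, ok: end}}}, err: ⊕{stop: ?Bool.&{retry: end, more: X}, retry: &{err: ?Unit.X, ok: !Bool.end}}, stop: ?Int.!Int.&{more: X, data: X, done: X}}

μX → μX  (μ self-dual)
  !Unit → ?Unit
    &{retry,err,stop} → ⊕{retry,err,stop}  (&→⊕)
      [retry]
        ⊕{stop,data,done} → &{stop,data,done}  (internal→external)
          [stop]
            ⊕{data,more} → &{data,more}  (internal→external)
              [data]
                ?Bool → !Bool
                  X ↦ X
              [more]
                &{done,ok} → ⊕{done,ok}  (&→⊕)
                  [done]
                    X ↦ X
                  [ok]
                    end ↦ end
          [data]
            !Str → ?Str
              ?Unit → !Unit
                X ↦ X
          [done]
            ⊕{stop,more,ack} → &{stop,more,ack}  (internal→external)
              [stop]
                &{err,done} → ⊕{err,done}  (&→⊕)
                  [err]
                    X ↦ X
                  [done]
                    X ↦ X
              [more]
                !Str → ?Str
                  end ↦ end
              [ack]
                &{stop,ok} → ⊕{stop,ok}  (&→⊕)
                  [stop]
                    X ↦ X
                  [ok]
                    end ↦ end
      [err]
        &{stop,retry} → ⊕{stop,retry}  (&→⊕)
          [stop]
            !Bool → ?Bool
              ⊕{retry,more} → &{retry,more}  (internal→external)
                [retry]
                  end ↦ end
                [more]
                  X ↦ X
          [retry]
            ⊕{err,ok} → &{err,ok}  (internal→external)
              [err]
                !Unit → ?Unit
                  X ↦ X
              [ok]
                ?Bool → !Bool
                  end ↦ end
      [stop]
        !Int → ?Int
          ?Int → !Int
            ⊕{more,data,done} → &{more,data,done}  (internal→external)
              [more]
                X ↦ X
              [data]
                X ↦ X
              [done]
                X ↦ X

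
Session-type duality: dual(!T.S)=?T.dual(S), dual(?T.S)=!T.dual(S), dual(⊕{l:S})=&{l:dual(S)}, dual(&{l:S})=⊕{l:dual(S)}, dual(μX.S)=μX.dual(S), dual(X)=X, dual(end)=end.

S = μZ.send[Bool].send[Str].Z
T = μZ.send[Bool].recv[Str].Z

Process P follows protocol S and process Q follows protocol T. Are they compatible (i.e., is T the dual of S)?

μZ vs μZ  match (rec unchanged)
  send[Bool] vs send[Bool]  ✗ same direction on both sides — not dual

NO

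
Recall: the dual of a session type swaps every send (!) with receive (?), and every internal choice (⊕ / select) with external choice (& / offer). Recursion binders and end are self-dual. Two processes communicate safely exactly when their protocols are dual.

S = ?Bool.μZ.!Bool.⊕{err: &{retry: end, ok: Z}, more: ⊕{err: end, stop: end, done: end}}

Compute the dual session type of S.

!Bool.μZ.?Bool.&{err: ⊕{retry: end, ok: Z}, more: &{err: end, stop: end, done: end}}

?Bool ↦ !Bool
  μZ ↦ μZ  (rec unchanged)
    !Bool ↦ ?Bool
      ⊕{err,more} ↦ &{err,more}  (⊕→&)
        • err:
          &{retry,ok} ↦ ⊕{retry,ok}  (external→internal)
            • retry:
              end self-dual
            • ok:
              Z self-dual
        • more:
          ⊕{err,stop,done} ↦ &{err,stop,done}  (⊕→&)
            • err:
              end self-dual
            • stop:
              end self-dual
            • done:
              end self-dual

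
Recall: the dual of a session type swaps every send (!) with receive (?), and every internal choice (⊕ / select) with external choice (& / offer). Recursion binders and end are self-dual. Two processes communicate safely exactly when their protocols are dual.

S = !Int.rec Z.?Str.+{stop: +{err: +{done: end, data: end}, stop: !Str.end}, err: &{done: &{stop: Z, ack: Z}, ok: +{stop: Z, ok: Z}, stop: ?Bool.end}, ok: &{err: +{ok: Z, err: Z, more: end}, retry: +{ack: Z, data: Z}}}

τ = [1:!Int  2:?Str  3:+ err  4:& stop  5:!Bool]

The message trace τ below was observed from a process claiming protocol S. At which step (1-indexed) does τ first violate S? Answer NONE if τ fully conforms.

@1 !Int  match  now at rec Z.…
@2 ?Str  match  now at +{stop: +{err: +{done: end, data: end}, stop: !Str.end}, err: &{done: &{stop: rec Z.…, ack: rec Z.…}, ok: +{stop: rec Z.…, ok: rec Z.…}, stop: ?Bool.end}, ok: &{err: +{ok: rec Z.…, err: rec Z.…, more: end}, retry: +{ack: rec Z.…, data: rec Z.…}}}
@3 + err  match  now at &{done: &{stop: rec Z.…, ack: rec Z.…}, ok: +{stop: rec Z.…, ok: rec Z.…}, stop: ?Bool.end}
@4 & stop  match  now at ?Bool.end
@5 got !Bool, protocol expects ?Bool  ✗

5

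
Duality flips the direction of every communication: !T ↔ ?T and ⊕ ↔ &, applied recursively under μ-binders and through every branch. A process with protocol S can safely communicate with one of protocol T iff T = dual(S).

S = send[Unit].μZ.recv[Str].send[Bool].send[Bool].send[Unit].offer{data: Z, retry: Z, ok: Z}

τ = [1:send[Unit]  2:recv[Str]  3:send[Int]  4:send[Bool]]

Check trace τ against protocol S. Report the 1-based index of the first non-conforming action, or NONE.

[1] send[Unit]  match  state: μZ.…
[2] recv[Str]  match  state: send[Bool].send[Bool].send[Unit].offer{data: μZ.…, retry: μZ.…, ok: μZ.…}
[3] got send[Int], protocol expects send[Bool]  ✗

3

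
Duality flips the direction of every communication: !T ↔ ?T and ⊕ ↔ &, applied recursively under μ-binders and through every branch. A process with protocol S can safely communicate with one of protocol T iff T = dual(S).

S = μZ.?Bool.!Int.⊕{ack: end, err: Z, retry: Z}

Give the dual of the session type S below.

μZ ↦ μZ  (rec unchanged)
  ?Bool ↦ !Bool
    !Int ↦ ?Int
      ⊕{ack,err,retry} ↦ &{ack,err,retry}  (internal→external)
        case ack:
          dual(end) = end
        case err:
          dual(Z) = Z
        case retry:
          dual(Z) = Z

μZ.!Bool.?Int.&{ack: end, err: Z, retry: Z}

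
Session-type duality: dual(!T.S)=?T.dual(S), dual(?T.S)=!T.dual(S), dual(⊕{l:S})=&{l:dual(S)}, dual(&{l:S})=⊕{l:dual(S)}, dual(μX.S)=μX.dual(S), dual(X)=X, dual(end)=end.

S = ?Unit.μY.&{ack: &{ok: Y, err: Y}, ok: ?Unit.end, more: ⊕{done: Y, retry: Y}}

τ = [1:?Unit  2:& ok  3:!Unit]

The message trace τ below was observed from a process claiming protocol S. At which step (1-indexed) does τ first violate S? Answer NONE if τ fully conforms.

@1 ?Unit  ✓  state: μY.…
@2 & ok  ✓  state: ?Unit.end
@3 got !Unit, protocol expects ?Unit  ✗

3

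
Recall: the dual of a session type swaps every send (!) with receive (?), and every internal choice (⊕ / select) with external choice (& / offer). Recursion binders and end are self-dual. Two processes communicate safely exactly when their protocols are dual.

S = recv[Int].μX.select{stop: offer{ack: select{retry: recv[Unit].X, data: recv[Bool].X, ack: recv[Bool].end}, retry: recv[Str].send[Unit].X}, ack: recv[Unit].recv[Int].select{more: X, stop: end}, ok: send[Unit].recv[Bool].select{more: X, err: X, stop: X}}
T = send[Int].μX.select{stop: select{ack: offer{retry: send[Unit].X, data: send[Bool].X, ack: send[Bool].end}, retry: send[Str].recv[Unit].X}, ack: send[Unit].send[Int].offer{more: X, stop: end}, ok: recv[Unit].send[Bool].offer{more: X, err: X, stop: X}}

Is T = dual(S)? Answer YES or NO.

NO

recv[Int] | send[Int]  ✓
  μX | μX  ✓ (μ self-dual)
    select{stop,ack,ok} | select{stop,ack,ok}  ✗ choice polarity not flipped — not dual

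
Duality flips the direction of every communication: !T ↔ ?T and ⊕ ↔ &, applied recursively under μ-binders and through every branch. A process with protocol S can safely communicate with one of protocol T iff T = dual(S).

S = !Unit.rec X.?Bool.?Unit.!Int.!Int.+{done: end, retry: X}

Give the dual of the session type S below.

?Unit.rec X.!Bool.!Unit.?Int.?Int.&{done: end, retry: X}

!Unit = ?Unit
  rec X = rec X  (binder kept)
    ?Bool = !Bool
      ?Unit = !Unit
        !Int = ?Int
          !Int = ?Int
            +{done,retry} = &{done,retry}  (⊕→&)
              case done:
                end self-dual
              case retry:
                X self-dual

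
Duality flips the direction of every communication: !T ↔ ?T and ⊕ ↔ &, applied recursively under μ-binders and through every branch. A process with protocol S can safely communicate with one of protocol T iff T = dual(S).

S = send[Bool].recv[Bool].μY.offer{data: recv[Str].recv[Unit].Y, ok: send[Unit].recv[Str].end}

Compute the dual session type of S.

send[Bool] ↦ recv[Bool]
  recv[Bool] ↦ send[Bool]
    μY ↦ μY  (binder kept)
      offer{data,ok} ↦ select{data,ok}  (external→internal)
        case data:
          recv[Str] ↦ send[Str]
            recv[Unit] ↦ send[Unit]
              Y ↦ Y
        case ok:
          send[Unit] ↦ recv[Unit]
            recv[Str] ↦ send[Str]
              end ↦ end

recv[Bool].send[Bool].μY.select{data: send[Str].send[Unit].Y, ok: recv[Unit].send[Str].end}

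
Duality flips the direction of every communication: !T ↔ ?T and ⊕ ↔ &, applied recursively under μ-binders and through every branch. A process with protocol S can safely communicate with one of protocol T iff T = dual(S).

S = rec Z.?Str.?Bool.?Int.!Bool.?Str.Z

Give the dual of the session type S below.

rec Z = rec Z  (μ self-dual)
  ?Str = !Str
    ?Bool = !Bool
      ?Int = !Int
        !Bool = ?Bool
          ?Str = !Str
            Z self-dual

rec Z.!Str.!Bool.!Int.?Bool.!Str.Z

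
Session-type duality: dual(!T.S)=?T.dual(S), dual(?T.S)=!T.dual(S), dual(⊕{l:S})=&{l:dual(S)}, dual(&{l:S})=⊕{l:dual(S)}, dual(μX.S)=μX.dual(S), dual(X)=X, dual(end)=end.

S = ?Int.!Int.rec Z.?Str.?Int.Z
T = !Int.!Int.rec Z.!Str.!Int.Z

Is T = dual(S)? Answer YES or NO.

?Int | !Int  match
  !Int | !Int  ✗ same direction on both sides — not dual

NO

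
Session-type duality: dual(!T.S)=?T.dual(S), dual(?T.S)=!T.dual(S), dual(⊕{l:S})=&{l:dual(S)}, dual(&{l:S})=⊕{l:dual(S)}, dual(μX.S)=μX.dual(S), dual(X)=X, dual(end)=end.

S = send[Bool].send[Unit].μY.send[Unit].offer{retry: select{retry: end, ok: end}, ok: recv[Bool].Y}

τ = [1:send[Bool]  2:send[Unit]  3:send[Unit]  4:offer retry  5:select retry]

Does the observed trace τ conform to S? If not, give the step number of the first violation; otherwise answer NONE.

NONE

[1] send[Bool]  ✓  residual = send[Unit].μY.…
[2] send[Unit]  ✓  residual = μY.…
[3] send[Unit]  ✓  residual = offer{retry: select{retry: end, ok: end}, ok: recv[Bool].μY.…}
[4] offer retry  ✓  residual = select{retry: end, ok: end}
[5] select retry  ✓  residual = end
τ conforms to S (length 5)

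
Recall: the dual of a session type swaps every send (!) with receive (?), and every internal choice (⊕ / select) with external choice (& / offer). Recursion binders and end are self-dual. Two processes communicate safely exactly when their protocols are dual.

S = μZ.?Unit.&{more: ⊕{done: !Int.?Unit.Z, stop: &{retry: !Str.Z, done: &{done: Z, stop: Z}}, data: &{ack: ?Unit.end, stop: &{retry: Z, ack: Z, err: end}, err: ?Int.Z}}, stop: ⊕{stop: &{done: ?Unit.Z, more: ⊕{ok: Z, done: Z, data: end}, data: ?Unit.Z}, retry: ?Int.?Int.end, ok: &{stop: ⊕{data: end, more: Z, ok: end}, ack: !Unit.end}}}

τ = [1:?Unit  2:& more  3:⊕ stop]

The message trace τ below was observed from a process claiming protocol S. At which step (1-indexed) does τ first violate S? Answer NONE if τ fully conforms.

step 1: ?Unit  ok  cont: &{more: ⊕{done: !Int.?Unit.μZ.…, stop: &{retry: !Str.μZ.…, done: &{done: μZ.…, stop: μZ.…}}, data: &{ack: ?Unit.end, stop: &{retry: μZ.…, ack: μZ.…, err: end}, err: ?Int.μZ.…}}, stop: ⊕{stop: &{done: ?Unit.μZ.…, more: ⊕{ok: μZ.…, done: μZ.…, data: end}, data: ?Unit.μZ.…}, retry: ?Int.?Int.end, ok: &{stop: ⊕{data: end, more: μZ.…, ok: end}, ack: !Unit.end}}}
step 2: & more  ok  cont: ⊕{done: !Int.?Unit.μZ.…, stop: &{retry: !Str.μZ.…, done: &{done: μZ.…, stop: μZ.…}}, data: &{ack: ?Unit.end, stop: &{retry: μZ.…, ack: μZ.…, err: end}, err: ?Int.μZ.…}}
step 3: ⊕ stop  ok  cont: &{retry: !Str.μZ.…, done: &{done: μZ.…, stop: μZ.…}}
all 3 steps conform

NONE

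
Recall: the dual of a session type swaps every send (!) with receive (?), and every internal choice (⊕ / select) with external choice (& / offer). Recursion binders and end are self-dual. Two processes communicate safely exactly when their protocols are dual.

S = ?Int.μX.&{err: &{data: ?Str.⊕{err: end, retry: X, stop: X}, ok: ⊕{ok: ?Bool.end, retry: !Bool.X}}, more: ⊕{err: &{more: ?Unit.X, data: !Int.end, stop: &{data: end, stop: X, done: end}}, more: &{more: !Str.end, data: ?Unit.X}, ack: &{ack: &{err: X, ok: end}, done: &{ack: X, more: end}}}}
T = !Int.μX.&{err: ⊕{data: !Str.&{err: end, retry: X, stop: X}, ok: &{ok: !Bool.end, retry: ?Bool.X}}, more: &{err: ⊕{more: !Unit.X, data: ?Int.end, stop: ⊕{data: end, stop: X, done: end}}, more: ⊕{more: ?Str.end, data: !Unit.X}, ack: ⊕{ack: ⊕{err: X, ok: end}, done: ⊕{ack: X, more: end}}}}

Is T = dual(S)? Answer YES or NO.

?Int | !Int  match
  μX | μX  match (μ self-dual)
    &{err,more} | &{err,more}  ✗ choice polarity not flipped — not dual

NO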